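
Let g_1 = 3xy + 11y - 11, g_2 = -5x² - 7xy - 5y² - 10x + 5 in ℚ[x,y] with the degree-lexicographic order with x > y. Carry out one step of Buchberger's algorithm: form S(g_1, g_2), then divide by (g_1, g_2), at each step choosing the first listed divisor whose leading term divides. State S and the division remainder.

S(g_1, g_2) = -7/5xy² - y³ + 5/3xy - 11/3x + y; remainder on division = -y³ + 77/15y² - 11/3x - 461/45y + 55/9.

lcm(LM(g_1), LM(g_2)) = x²y.
S = (lcm/LT(g_1))·g_1 − (lcm/LT(g_2))·g_2 = -7/5xy² - y³ + 5/3xy - 11/3x + y.
Reduce S modulo (g_1, g_2) in that order:
  leading term xy²: subtract (-7/15y)·g_1 from -7/5xy² - y³ + 5/3xy - 11/3x + y → -y³ + 5/3xy + 77/15y² - 11/3x - 62/15y
  leading term y³: no divisor's leading term divides it; move -y³ to the remainder.
  leading term xy: subtract (5/9)·g_1 from 5/3xy + 77/15y² - 11/3x - 62/15y → 77/15y² - 11/3x - 461/45y + 55/9
  leading term y²: no divisor's leading term divides it; move 77/15y² to the remainder.
  leading term x: no divisor's leading term divides it; move -11/3x to the remainder.
  leading term y: no divisor's leading term divides it; move -461/45y to the remainder.
  leading term 1: no divisor's leading term divides it; move 55/9 to the remainder.
The remainder -y³ + 77/15y² - 11/3x - 461/45y + 55/9 is nonzero, so it would be added as the next basis element.
This is the inner loop of Buchberger's algorithm — each nonzero remainder becomes a new basis element.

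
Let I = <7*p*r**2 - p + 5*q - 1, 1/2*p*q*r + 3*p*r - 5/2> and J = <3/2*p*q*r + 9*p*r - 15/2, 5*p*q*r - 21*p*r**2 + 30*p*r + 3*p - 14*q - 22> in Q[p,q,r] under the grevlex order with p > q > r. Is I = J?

No, the ideals differ.

Two ideals are equal iff their reduced Gröbner bases coincide (the reduced basis is unique for a fixed ordering).
Buchberger on the first generating set:
f_1 = 7*p*r**2 - p + 5*q - 1, LT = p*r**2.
f_2 = 1/2*p*q*r + 3*p*r - 5/2, LT = p*q*r.

S(f_1,f_2): lcm = p*q*r**2. S = -6*p*r**2 - 1/7*p*q + 5/7*q**2 - 1/7*q + 5*r.
  leading term p*r**2: subtract (-6/7)·f_1 from -6*p*r**2 - 1/7*p*q + 5/7*q**2 - 1/7*q + 5*r → -1/7*p*q + 5/7*q**2 - 6/7*p + 29/7*q + 5*r - 6/7
  leading term p*q: no divisor's leading term divides it; move -1/7*p*q to the remainder.
  leading term q**2: no divisor's leading term divides it; move 5/7*q**2 to the remainder.
  leading term p: no divisor's leading term divides it; move -6/7*p to the remainder.
  leading term q: no divisor's leading term divides it; move 29/7*q to the remainder.
  leading term r: no divisor's leading term divides it; move 5*r to the remainder.
  leading term 1: no divisor's leading term divides it; move -6/7 to the remainder.
  remainder -1/7*p*q + 5/7*q**2 - 6/7*p + 29/7*q + 5*r - 6/7 ≠ 0; add g_3 = -1/7*p*q + 5/7*q**2 - 6/7*p + 29/7*q + 5*r - 6/7 to the basis.

S(f_1,g_3): lcm = p*q*r**2. S = 5*q**2*r**2 - 6*p*r**2 + 29*q*r**2 + 35*r**3 - 1/7*p*q + 5/7*q**2 - 6*r**2 - 1/7*q.
  leading term q**2*r**2: no divisor's leading term divides it; move 5*q**2*r**2 to the remainder.
  leading term p*r**2: subtract (-6/7)·f_1 from -6*p*r**2 + 29*q*r**2 + 35*r**3 - 1/7*p*q + 5/7*q**2 - 6*r**2 - 1/7*q → 29*q*r**2 + 35*r**3 - 1/7*p*q + 5/7*q**2 - 6*r**2 - 6/7*p + 29/7*q - 6/7
  leading term q*r**2: no divisor's leading term divides it; move 29*q*r**2 to the remainder.
  leading term r**3: no divisor's leading term divides it; move 35*r**3 to the remainder.
  leading term p*q: subtract (1)·g_3 from -1/7*p*q + 5/7*q**2 - 6*r**2 - 6/7*p + 29/7*q - 6/7 → -6*r**2 - 5*r
  leading term r**2: no divisor's leading term divides it; move -6*r**2 to the remainder.
  leading term r: no divisor's leading term divides it; move -5*r to the remainder.
  remainder 5*q**2*r**2 + 29*q*r**2 + 35*r**3 - 6*r**2 - 5*r ≠ 0; add g_4 = 5*q**2*r**2 + 29*q*r**2 + 35*r**3 - 6*r**2 - 5*r to the basis.

S(f_2,g_3): lcm = p*q*r. S = 5*q**2*r + 29*q*r + 35*r**2 - 6*r - 5.
  leading term q**2*r: no divisor's leading term divides it; move 5*q**2*r to the remainder.
  leading term q*r: no divisor's leading term divides it; move 29*q*r to the remainder.
  leading term r**2: no divisor's leading term divides it; move 35*r**2 to the remainder.
  leading term r: no divisor's leading term divides it; move -6*r to the remainder.
  leading term 1: no divisor's leading term divides it; move -5 to the remainder.
  remainder 5*q**2*r + 29*q*r + 35*r**2 - 6*r - 5 ≠ 0; add g_5 = 5*q**2*r + 29*q*r + 35*r**2 - 6*r - 5 to the basis.

The other S-polynomials (S(f_1,g_4), S(f_2,g_4), S(g_3,g_4), S(f_1,g_5), S(f_2,g_5), S(g_3,g_5), S(g_4,g_5)) all reduce to 0 modulo the current basis, so we have a Gröbner basis.
Inter-reduce: drop elements whose leading term is divisible by another's, tail-reduce, and make monic.
Reduced Gröbner basis: {q**2*r + 29/5*q*r + 7*r**2 - 6/5*r - 1, p*r**2 - 1/7*p + 5/7*q - 1/7, p*q - 5*q**2 + 6*p - 29*q - 35*r + 6}.

Buchberger on the second generating set:
h_1 = 3/2*p*q*r + 9*p*r - 15/2, LT = p*q*r.
h_2 = 5*p*q*r - 21*p*r**2 + 30*p*r + 3*p - 14*q - 22, LT = p*q*r.

S(h_1,h_2): lcm = p*q*r. S = 21/5*p*r**2 - 3/5*p + 14/5*q - 3/5.
  leading term p*r**2: no divisor's leading term divides it; move 21/5*p*r**2 to the remainder.
  leading term p: no divisor's leading term divides it; move -3/5*p to the remainder.
  leading term q: no divisor's leading term divides it; move 14/5*q to the remainder.
  leading term 1: no divisor's leading term divides it; move -3/5 to the remainder.
  remainder 21/5*p*r**2 - 3/5*p + 14/5*q - 3/5 ≠ 0; add k_3 = 21/5*p*r**2 - 3/5*p + 14/5*q - 3/5 to the basis.

S(h_1,k_3): lcm = p*q*r**2. S = 6*p*r**2 + 1/7*p*q - 2/3*q**2 + 1/7*q - 5*r.
  leading term p*r**2: subtract (10/7)·k_3 from 6*p*r**2 + 1/7*p*q - 2/3*q**2 + 1/7*q - 5*r → 1/7*p*q - 2/3*q**2 + 6/7*p - 27/7*q - 5*r + 6/7
  leading term p*q: no divisor's leading term divides it; move 1/7*p*q to the remainder.
  leading term q**2: no divisor's leading term divides it; move -2/3*q**2 to the remainder.
  leading term p: no divisor's leading term divides it; move 6/7*p to the remainder.
  leading term q: no divisor's leading term divides it; move -27/7*q to the remainder.
  leading term r: no divisor's leading term divides it; move -5*r to the remainder.
  leading term 1: no divisor's leading term divides it; move 6/7 to the remainder.
  remainder 1/7*p*q - 2/3*q**2 + 6/7*p - 27/7*q - 5*r + 6/7 ≠ 0; add k_4 = 1/7*p*q - 2/3*q**2 + 6/7*p - 27/7*q - 5*r + 6/7 to the basis.

S(h_1,k_4): lcm = p*q*r. S = 14/3*q**2*r + 27*q*r + 35*r**2 - 6*r - 5.
  leading term q**2*r: no divisor's leading term divides it; move 14/3*q**2*r to the remainder.
  leading term q*r: no divisor's leading term divides it; move 27*q*r to the remainder.
  leading term r**2: no divisor's leading term divides it; move 35*r**2 to the remainder.
  leading term r: no divisor's leading term divides it; move -6*r to the remainder.
  leading term 1: no divisor's leading term divides it; move -5 to the remainder.
  remainder 14/3*q**2*r + 27*q*r + 35*r**2 - 6*r - 5 ≠ 0; add k_5 = 14/3*q**2*r + 27*q*r + 35*r**2 - 6*r - 5 to the basis.

The other S-polynomials (S(h_2,k_3), S(h_2,k_4), S(k_3,k_4), S(h_1,k_5), S(h_2,k_5), S(k_3,k_5), S(k_4,k_5)) all reduce to 0 modulo the current basis, so we have a Gröbner basis.
Inter-reduce: drop elements whose leading term is divisible by another's, tail-reduce, and make monic.
Reduced Gröbner basis: {q**2*r + 81/14*q*r + 15/2*r**2 - 9/7*r - 15/14, p*r**2 - 1/7*p + 2/3*q - 1/7, p*q - 14/3*q**2 + 6*p - 27*q - 35*r + 6}.

These differ, so the ideals are not equal.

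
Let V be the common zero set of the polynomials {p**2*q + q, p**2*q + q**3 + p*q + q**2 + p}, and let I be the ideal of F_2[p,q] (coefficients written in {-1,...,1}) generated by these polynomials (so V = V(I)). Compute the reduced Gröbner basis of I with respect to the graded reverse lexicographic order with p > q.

The reduced Gröbner basis is the canonical form of the ideal for this ordering.

f_1 = p**2*q + q, LT = p**2*q.
f_2 = p**2*q + q**3 + p*q + q**2 + p, LT = p**2*q.

S(f_1,f_2): lcm = p**2*q. S = q**3 + p*q + q**2 + p + q.
  leading term q**3: no divisor's leading term divides it; move q**3 to the remainder.
  leading term p*q: no divisor's leading term divides it; move p*q to the remainder.
  leading term q**2: no divisor's leading term divides it; move q**2 to the remainder.
  leading term p: no divisor's leading term divides it; move p to the remainder.
  leading term q: no divisor's leading term divides it; move q to the remainder.
  remainder q**3 + p*q + q**2 + p + q ≠ 0; add g_3 = q**3 + p*q + q**2 + p + q to the basis.

S(f_1,g_3): lcm = p**2*q**3. S = p**3*q + p**2*q**2 + p**3 + p**2*q + q**3.
  leading term p**3*q: subtract (p)·f_1 from p**3*q + p**2*q**2 + p**3 + p**2*q + q**3 → p**2*q**2 + p**3 + p**2*q + q**3 + p*q
  leading term p**2*q**2: subtract (q)·f_1 from p**2*q**2 + p**3 + p**2*q + q**3 + p*q → p**3 + p**2*q + q**3 + p*q + q**2
  leading term p**3: no divisor's leading term divides it; move p**3 to the remainder.
  leading term p**2*q: subtract (1)·f_1 from p**2*q + q**3 + p*q + q**2 → q**3 + p*q + q**2 + q
  leading term q**3: subtract (1)·g_3 from q**3 + p*q + q**2 + q → p
  leading term p: no divisor's leading term divides it; move p to the remainder.
  remainder p**3 + p ≠ 0; add g_4 = p**3 + p to the basis.

The other S-polynomials (S(f_2,g_3), S(f_1,g_4), S(f_2,g_4), S(g_3,g_4)) all reduce to 0 modulo the current basis, so we have a Gröbner basis.
Inter-reduce: drop elements whose leading term is divisible by another's, tail-reduce, and make monic.

G = {p**3 + p, p**2*q + q, q**3 + p*q + q**2 + p + q}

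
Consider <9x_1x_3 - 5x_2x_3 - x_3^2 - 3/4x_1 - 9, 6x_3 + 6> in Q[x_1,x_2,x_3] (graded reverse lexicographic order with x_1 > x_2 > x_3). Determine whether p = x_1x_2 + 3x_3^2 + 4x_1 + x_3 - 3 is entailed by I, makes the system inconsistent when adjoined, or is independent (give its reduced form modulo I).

x_1x_2 + 3x_3^2 + 4x_1 + x_3 - 3 is independent of I; its normal form modulo I is 20/39x_2^2 + 40/39x_2 - 199/39.

First compute the reduced Gröbner basis of I by Buchberger's algorithm.
f_1 = 9x_1x_3 - 5x_2x_3 - x_3^2 - 3/4x_1 - 9, LT = x_1x_3.
f_2 = 6x_3 + 6, LT = x_3.

S(f_1,f_2): lcm = x_1x_3. S = -5/9x_2x_3 - 1/9x_3^2 - 13/12x_1 - 1.
  leading term x_2x_3: subtract (-5/54x_2)·f_2 from -5/9x_2x_3 - 1/9x_3^2 - 13/12x_1 - 1 → -1/9x_3^2 - 13/12x_1 + 5/9x_2 - 1
  leading term x_3^2: subtract (-1/54x_3)·f_2 from -1/9x_3^2 - 13/12x_1 + 5/9x_2 - 1 → -13/12x_1 + 5/9x_2 + 1/9x_3 - 1
  leading term x_1: no divisor's leading term divides it; move -13/12x_1 to the remainder.
  leading term x_2: no divisor's leading term divides it; move 5/9x_2 to the remainder.
  leading term x_3: subtract (1/54)·f_2 from 1/9x_3 - 1 → -10/9
  leading term 1: no divisor's leading term divides it; move -10/9 to the remainder.
  remainder -13/12x_1 + 5/9x_2 - 10/9 ≠ 0; add h_3 = -13/12x_1 + 5/9x_2 - 10/9 to the basis.

The other S-polynomials (S(f_1,h_3), S(f_2,h_3)) all reduce to 0 modulo the current basis, so we have a Gröbner basis.
Inter-reduce: drop elements whose leading term is divisible by another's, tail-reduce, and make monic.
Reduced Gröbner basis: {x_1 - 20/39x_2 + 40/39, x_3 + 1}.
Label its elements g_1 = x_1 - 20/39x_2 + 40/39, g_2 = x_3 + 1.

Reduce p = x_1x_2 + 3x_3^2 + 4x_1 + x_3 - 3 modulo G:
  leading term x_1x_2: subtract (x_2)·g_1 from x_1x_2 + 3x_3^2 + 4x_1 + x_3 - 3 → 20/39x_2^2 + 3x_3^2 + 4x_1 - 40/39x_2 + x_3 - 3
  leading term x_2^2: no divisor's leading term divides it; move 20/39x_2^2 to the remainder.
  leading term x_3^2: subtract (3x_3)·g_2 from 3x_3^2 + 4x_1 - 40/39x_2 + x_3 - 3 → 4x_1 - 40/39x_2 - 2x_3 - 3
  leading term x_1: subtract (4)·g_1 from 4x_1 - 40/39x_2 - 2x_3 - 3 → 40/39x_2 - 2x_3 - 277/39
  leading term x_2: no divisor's leading term divides it; move 40/39x_2 to the remainder.
  leading term x_3: subtract (-2)·g_2 from -2x_3 - 277/39 → -199/39
  leading term 1: no divisor's leading term divides it; move -199/39 to the remainder.
  normal form = 20/39x_2^2 + 40/39x_2 - 199/39.
The normal form is nonzero, so p ∉ I. Since p minus its normal form lies in I, I + (p) = I + (r) where r = 20/39x_2^2 + 40/39x_2 - 199/39; decide whether this ideal is the whole ring.
Run Buchberger on G together with r (pairs among the g_i already reduce to 0 since G is a Gröbner basis):
g_1 = x_1 - 20/39x_2 + 40/39, LT = x_1.
g_2 = x_3 + 1, LT = x_3.
r = 20/39x_2^2 + 40/39x_2 - 199/39, LT = x_2^2.

The S-polynomials (S(g_1,g_2), S(g_1,r), S(g_2,r)) all reduce to 0 modulo the current basis, so we have a Gröbner basis.
Inter-reduce: drop elements whose leading term is divisible by another's, tail-reduce, and make monic.
Reduced Gröbner basis: {x_2^2 + 2x_2 - 199/20, x_1 - 20/39x_2 + 40/39, x_3 + 1}.
The reduced Gröbner basis of I + (p) is {x_2^2 + 2x_2 - 199/20, x_1 - 20/39x_2 + 40/39, x_3 + 1} ≠ {1}, a proper ideal, so the enlarged system stays consistent: p is independent of I, with normal form 20/39x_2^2 + 40/39x_2 - 199/39.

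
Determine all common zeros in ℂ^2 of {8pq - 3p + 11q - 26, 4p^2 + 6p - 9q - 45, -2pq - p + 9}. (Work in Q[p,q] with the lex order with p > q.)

{(3, 1)}

Compute a lex Gröbner basis by Buchberger's algorithm.
f_1 = 8pq - 3p + 11q - 26, LT = pq.
f_2 = 4p^2 + 6p - 9q - 45, LT = p^2.
f_3 = -2pq - p + 9, LT = pq.

S(f_1,f_2): lcm = p^2q. S = -3/8p^2 - 1/8pq - 13/4p + 9/4q^2 + 45/4q.
  reduce S modulo (f_1, f_2, f_3):
  remainder -175/64p + 9/4q^2 + 677/64q - 37/8 ≠ 0; add h_4 = -175/64p + 9/4q^2 + 677/64q - 37/8 to the basis.

S(f_1,f_3): lcm = pq. S = -7/8p + 11/8q + 5/4.
  reduce S modulo (f_1, f_2, f_3, h_4):
  remainder -18/25q^2 - 201/100q + 273/100 ≠ 0; add h_5 = -18/25q^2 - 201/100q + 273/100 to the basis.

S(f_2,f_3): lcm = p^2q. S = -1/2p^2 + 3/2pq + 9/2p - 9/4q^2 - 45/4q.
  reduce S modulo (f_1, f_2, f_3, h_4, h_5):
  remainder 219/224q - 219/224 ≠ 0; add h_6 = 219/224q - 219/224 to the basis.

The other S-polynomials (S(f_1,h_4), S(f_2,h_4), S(f_3,h_4), S(f_1,h_5), S(f_2,h_5), S(f_3,h_5), S(h_4,h_5), S(f_1,h_6), S(f_2,h_6), S(f_3,h_6), S(h_4,h_6), S(h_5,h_6)) all reduce to 0 modulo the current basis, so we have a Gröbner basis.
Inter-reduce: drop elements whose leading term is divisible by another's, tail-reduce, and make monic.
Reduced Gröbner basis: {p - 3, q - 1}.

A lex Gröbner basis eliminates variables successively. Here q - 1 depends only on q, with roots {1}; lifting each root through the earlier basis elements recovers the full solutions.
  q = 1: the earlier basis element becomes p - 3 = 0, giving p = 3 — point (3, 1).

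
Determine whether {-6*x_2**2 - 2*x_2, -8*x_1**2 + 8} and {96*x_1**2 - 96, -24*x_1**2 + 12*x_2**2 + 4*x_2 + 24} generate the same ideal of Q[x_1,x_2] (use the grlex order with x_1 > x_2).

For a fixed monomial order, each ideal has a unique reduced Gröbner basis; comparing bases decides equality.
Buchberger on the first generating set:
f_1 = -6*x_2**2 - 2*x_2, LT = x_2**2.
f_2 = -8*x_1**2 + 8, LT = x_1**2.

The S-polynomials (S(f_1,f_2)) all reduce to 0 modulo the current basis, so we have a Gröbner basis.
Inter-reduce: drop elements whose leading term is divisible by another's, tail-reduce, and make monic.
Reduced Gröbner basis: {x_1**2 - 1, x_2**2 + 1/3*x_2}.

Buchberger on the second generating set:
h_1 = 96*x_1**2 - 96, LT = x_1**2.
h_2 = -24*x_1**2 + 12*x_2**2 + 4*x_2 + 24, LT = x_1**2.

S(h_1,h_2): lcm = x_1**2. S = 1/2*x_2**2 + 1/6*x_2.
  reduce S modulo (h_1, h_2):
  remainder 1/2*x_2**2 + 1/6*x_2 ≠ 0; add k_3 = 1/2*x_2**2 + 1/6*x_2 to the basis.

The other S-polynomials (S(h_1,k_3), S(h_2,k_3)) all reduce to 0 modulo the current basis, so we have a Gröbner basis.
Inter-reduce: drop elements whose leading term is divisible by another's, tail-reduce, and make monic.
Reduced Gröbner basis: {x_1**2 - 1, x_2**2 + 1/3*x_2}.

The two bases agree; hence the ideals are identical.
The same test decides containment: I ⊆ J iff every generator of I reduces to 0 modulo a Gröbner basis of J.

Yes, the ideals are equal.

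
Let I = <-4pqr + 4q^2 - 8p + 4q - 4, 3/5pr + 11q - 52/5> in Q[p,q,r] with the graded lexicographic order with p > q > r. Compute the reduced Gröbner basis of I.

f_1 = -4pqr + 4q^2 - 8p + 4q - 4, LT = pqr.
f_2 = 3/5pr + 11q - 52/5, LT = pr.

S(f_1,f_2): lcm = pqr. S = -58/3q^2 + 2p + 49/3q + 1.
  leading term q^2: no divisor's leading term divides it; move -58/3q^2 to the remainder.
  leading term p: no divisor's leading term divides it; move 2p to the remainder.
  leading term q: no divisor's leading term divides it; move 49/3q to the remainder.
  leading term 1: no divisor's leading term divides it; move 1 to the remainder.
  remainder -58/3q^2 + 2p + 49/3q + 1 ≠ 0; add g_3 = -58/3q^2 + 2p + 49/3q + 1 to the basis.

S(f_1,g_3): lcm = pq^2r. S = 3/29p^2r + 49/58pqr - q^3 + 2pq + 3/58pr - q^2 + q.
  leading term p^2r: subtract (5/29p)·f_2 from 3/29p^2r + 49/58pqr - q^3 + 2pq + 3/58pr - q^2 + q → 49/58pqr - q^3 + 3/29pq + 3/58pr - q^2 + 52/29p + q
  leading term pqr: subtract (-49/232)·f_1 from 49/58pqr - q^3 + 3/29pq + 3/58pr - q^2 + 52/29p + q → -q^3 + 3/29pq + 3/58pr - 9/58q^2 + 3/29p + 107/58q - 49/58
  leading term q^3: subtract (3/58q)·g_3 from -q^3 + 3/29pq + 3/58pr - 9/58q^2 + 3/29p + 107/58q - 49/58 → 3/58pr - q^2 + 3/29p + 52/29q - 49/58
  leading term pr: subtract (5/58)·f_2 from 3/58pr - q^2 + 3/29p + 52/29q - 49/58 → -q^2 + 3/29p + 49/58q + 3/58
  leading term q^2: subtract (3/58)·g_3 from -q^2 + 3/29p + 49/58q + 3/58 → 0
  remainder 0.

S(f_2,g_3): leading monomials are coprime, so the S-polynomial reduces to 0 (Buchberger's first criterion).
Every S-polynomial of the final basis reduces to 0, so we have a Gröbner basis.
Inter-reduce: drop elements whose leading term is divisible by another's, tail-reduce, and make monic.

G = {pr + 55/3q - 52/3, q^2 - 3/29p - 49/58q - 3/58}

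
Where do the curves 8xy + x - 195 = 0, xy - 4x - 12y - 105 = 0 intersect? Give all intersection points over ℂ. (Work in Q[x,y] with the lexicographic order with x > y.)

Compute a lex Gröbner basis by Buchberger's algorithm.
f_1 = 8xy + x - 195, LT = xy.
f_2 = xy - 4x - 12y - 105, LT = xy.

S(f_1,f_2): lcm = xy. S = \tfrac{33}{8}x + 12y + \tfrac{645}{8}.
  leading term x: no divisor's leading term divides it; move \tfrac{33}{8}x to the remainder.
  leading term y: no divisor's leading term divides it; move 12y to the remainder.
  leading term 1: no divisor's leading term divides it; move \tfrac{645}{8} to the remainder.
  remainder \tfrac{33}{8}x + 12y + \tfrac{645}{8} ≠ 0; add h_3 = \tfrac{33}{8}x + 12y + \tfrac{645}{8} to the basis.

S(f_1,h_3): lcm = xy. S = \tfrac{1}{8}x - \tfrac{32}{11}y^{2} - \tfrac{215}{11}y - \tfrac{195}{8}.
  leading term x: subtract (\tfrac{1}{33})·h_3 from \tfrac{1}{8}x - \tfrac{32}{11}y^{2} - \tfrac{215}{11}y - \tfrac{195}{8} → -\tfrac{32}{11}y^{2} - \tfrac{219}{11}y - \tfrac{295}{11}
  leading term y^{2}: no divisor's leading term divides it; move -\tfrac{32}{11}y^{2} to the remainder.
  leading term y: no divisor's leading term divides it; move -\tfrac{219}{11}y to the remainder.
  leading term 1: no divisor's leading term divides it; move -\tfrac{295}{11} to the remainder.
  remainder -\tfrac{32}{11}y^{2} - \tfrac{219}{11}y - \tfrac{295}{11} ≠ 0; add h_4 = -\tfrac{32}{11}y^{2} - \tfrac{219}{11}y - \tfrac{295}{11} to the basis.

S(f_2,h_3): lcm = xy. S = -4x - \tfrac{32}{11}y^{2} - \tfrac{347}{11}y - 105.
  leading term x: subtract (-\tfrac{32}{33})·h_3 from -4x - \tfrac{32}{11}y^{2} - \tfrac{347}{11}y - 105 → -\tfrac{32}{11}y^{2} - \tfrac{219}{11}y - \tfrac{295}{11}
  leading term y^{2}: subtract (1)·h_4 from -\tfrac{32}{11}y^{2} - \tfrac{219}{11}y - \tfrac{295}{11} → 0
  remainder 0.

S(f_1,h_4): lcm = xy^{2}. S = -\tfrac{215}{32}xy - \tfrac{295}{32}x - \tfrac{195}{8}y.
  leading term xy: subtract (-\tfrac{215}{256})·f_1 from -\tfrac{215}{32}xy - \tfrac{295}{32}x - \tfrac{195}{8}y → -\tfrac{2145}{256}x - \tfrac{195}{8}y - \tfrac{41925}{256}
  leading term x: subtract (-\tfrac{65}{32})·h_3 from -\tfrac{2145}{256}x - \tfrac{195}{8}y - \tfrac{41925}{256} → 0
  remainder 0.

S(f_2,h_4): lcm = xy^{2}. S = -\tfrac{347}{32}xy - \tfrac{295}{32}x - 12y^{2} - 105y.
  leading term xy: subtract (-\tfrac{347}{256})·f_1 from -\tfrac{347}{32}xy - \tfrac{295}{32}x - 12y^{2} - 105y → -\tfrac{2013}{256}x - 12y^{2} - 105y - \tfrac{67665}{256}
  leading term x: subtract (-\tfrac{61}{32})·h_3 from -\tfrac{2013}{256}x - 12y^{2} - 105y - \tfrac{67665}{256} → -12y^{2} - \tfrac{657}{8}y - \tfrac{885}{8}
  leading term y^{2}: subtract (\tfrac{33}{8})·h_4 from -12y^{2} - \tfrac{657}{8}y - \tfrac{885}{8} → 0
  remainder 0.

S(h_3,h_4): leading monomials are coprime, so the S-polynomial reduces to 0 (Buchberger's first criterion).
Every S-polynomial of the final basis reduces to 0, so we have a Gröbner basis.
Inter-reduce: drop elements whose leading term is divisible by another's, tail-reduce, and make monic.
Reduced Gröbner basis: {x + \tfrac{32}{11}y + \tfrac{215}{11}, y^{2} + \tfrac{219}{32}y + \tfrac{295}{32}}.

Since the basis is lex-ordered, y^{2} + \tfrac{219}{32}y + \tfrac{295}{32} is univariate in y. Its roots are {-5, -59/32}. Back-substituting each root into the other basis elements fixes the other coordinates.
  y = -5: the earlier basis element becomes x + 5 = 0, giving x = -5 — point (-5, -5).
  y = -59/32: the earlier basis element becomes x + \tfrac{156}{11} = 0, giving x = -156/11 — point (-156/11, -59/32).

{(-5, -5), (-156/11, -59/32)}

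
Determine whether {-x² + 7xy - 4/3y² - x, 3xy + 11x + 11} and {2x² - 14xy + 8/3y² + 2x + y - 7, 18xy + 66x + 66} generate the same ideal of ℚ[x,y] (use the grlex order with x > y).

Equality of ideals is decidable: compute both reduced Gröbner bases (unique for the ordering) and check whether they agree.
Buchberger on the first generating set:
f_1 = -x² + 7xy - 4/3y² - x, LT = x².
f_2 = 3xy + 11x + 11, LT = xy.

S(f_1,f_2): lcm = x²y. S = -7xy² + 4/3y³ - 11/3x² + xy - 11/3x.
  leading term xy²: subtract (-7/3y)·f_2 from -7xy² + 4/3y³ - 11/3x² + xy - 11/3x → 4/3y³ - 11/3x² + 80/3xy - 11/3x + 77/3y
  leading term y³: no divisor's leading term divides it; move 4/3y³ to the remainder.
  leading term x²: subtract (11/3)·f_1 from -11/3x² + 80/3xy - 11/3x + 77/3y → xy + 44/9y² + 77/3y
  leading term xy: subtract (⅓)·f_2 from xy + 44/9y² + 77/3y → 44/9y² - 11/3x + 77/3y - 11/3
  leading term y²: no divisor's leading term divides it; move 44/9y² to the remainder.
  leading term x: no divisor's leading term divides it; move -11/3x to the remainder.
  leading term y: no divisor's leading term divides it; move 77/3y to the remainder.
  leading term 1: no divisor's leading term divides it; move -11/3 to the remainder.
  remainder 4/3y³ + 44/9y² - 11/3x + 77/3y - 11/3 ≠ 0; add g_3 = 4/3y³ + 44/9y² - 11/3x + 77/3y - 11/3 to the basis.

The other S-polynomials (S(f_1,g_3), S(f_2,g_3)) all reduce to 0 modulo the current basis, so we have a Gröbner basis.
Inter-reduce: drop elements whose leading term is divisible by another's, tail-reduce, and make monic.
Reduced Gröbner basis: {y³ + 11/3y² - 11/4x + 77/4y - 11/4, x² + 4/3y² + 80/3x + 77/3, xy + 11/3x + 11/3}.

Buchberger on the second generating set:
h_1 = 2x² - 14xy + 8/3y² + 2x + y - 7, LT = x².
h_2 = 18xy + 66x + 66, LT = xy.

S(h_1,h_2): lcm = x²y. S = -7xy² + 4/3y³ - 11/3x² + xy + ½y² - 11/3x - 7/2y.
  leading term xy²: subtract (-7/18y)·h_2 from -7xy² + 4/3y³ - 11/3x² + xy + ½y² - 11/3x - 7/2y → 4/3y³ - 11/3x² + 80/3xy + ½y² - 11/3x + 133/6y
  leading term y³: no divisor's leading term divides it; move 4/3y³ to the remainder.
  leading term x²: subtract (-11/6)·h_1 from -11/3x² + 80/3xy + ½y² - 11/3x + 133/6y → xy + 97/18y² + 24y - 77/6
  leading term xy: subtract (1/18)·h_2 from xy + 97/18y² + 24y - 77/6 → 97/18y² - 11/3x + 24y - 33/2
  leading term y²: no divisor's leading term divides it; move 97/18y² to the remainder.
  leading term x: no divisor's leading term divides it; move -11/3x to the remainder.
  leading term y: no divisor's leading term divides it; move 24y to the remainder.
  leading term 1: no divisor's leading term divides it; move -33/2 to the remainder.
  remainder 4/3y³ + 97/18y² - 11/3x + 24y - 33/2 ≠ 0; add k_3 = 4/3y³ + 97/18y² - 11/3x + 24y - 33/2 to the basis.

The other S-polynomials (S(h_1,k_3), S(h_2,k_3)) all reduce to 0 modulo the current basis, so we have a Gröbner basis.
Inter-reduce: drop elements whose leading term is divisible by another's, tail-reduce, and make monic.
Reduced Gröbner basis: {y³ + 97/24y² - 11/4x + 18y - 99/8, x² + 4/3y² + 80/3x + ½y + 133/6, xy + 11/3x + 11/3}.

These differ, so the ideals are not equal.

No, the ideals differ.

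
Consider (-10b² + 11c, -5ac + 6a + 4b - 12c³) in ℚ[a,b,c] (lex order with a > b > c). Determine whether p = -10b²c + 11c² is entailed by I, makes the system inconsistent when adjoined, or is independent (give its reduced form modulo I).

First compute the reduced Gröbner basis of I by Buchberger's algorithm.
f_1 = -10b² + 11c, LT = b².
f_2 = -5ac + 6a + 4b - 12c³, LT = ac.

The S-polynomials (S(f_1,f_2)) all reduce to 0 modulo the current basis, so we have a Gröbner basis.
Inter-reduce: drop elements whose leading term is divisible by another's, tail-reduce, and make monic.
Reduced Gröbner basis: {ac - 6/5a - ⅘b + 12/5c³, b² - 11/10c}.
Label its elements g_1 = ac - 6/5a - ⅘b + 12/5c³, g_2 = b² - 11/10c.

Reduce p = -10b²c + 11c² modulo G:
  leading term b²c: subtract (-10c)·g_2 from -10b²c + 11c² → 0
  normal form = 0.
Since the normal form is 0, p ∈ I.

-10b²c + 11c² lies in I (it reduces to 0).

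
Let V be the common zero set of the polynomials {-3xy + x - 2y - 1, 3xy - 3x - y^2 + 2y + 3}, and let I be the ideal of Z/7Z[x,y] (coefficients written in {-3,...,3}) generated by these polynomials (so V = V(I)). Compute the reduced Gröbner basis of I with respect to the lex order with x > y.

This is the nonlinear analogue of row-reducing a linear system.

f_1 = -3xy + x - 2y - 1, LT = xy.
f_2 = 3xy - 3x - y^2 + 2y + 3, LT = xy.

S(f_1,f_2): lcm = xy. S = 3x - 2y^2 - 3.
  leading term x: no divisor's leading term divides it; move 3x to the remainder.
  leading term y^2: no divisor's leading term divides it; move -2y^2 to the remainder.
  leading term 1: no divisor's leading term divides it; move -3 to the remainder.
  remainder 3x - 2y^2 - 3 ≠ 0; add g_3 = 3x - 2y^2 - 3 to the basis.

S(f_1,g_3): lcm = xy. S = 2x + 3y^3 - 3y - 2.
  leading term x: subtract (3)·g_3 from 2x + 3y^3 - 3y - 2 → 3y^3 - y^2 - 3y
  leading term y^3: no divisor's leading term divides it; move 3y^3 to the remainder.
  leading term y^2: no divisor's leading term divides it; move -y^2 to the remainder.
  leading term y: no divisor's leading term divides it; move -3y to the remainder.
  remainder 3y^3 - y^2 - 3y ≠ 0; add g_4 = 3y^3 - y^2 - 3y to the basis.

The other S-polynomials (S(f_2,g_3), S(f_1,g_4), S(f_2,g_4), S(g_3,g_4)) all reduce to 0 modulo the current basis, so we have a Gröbner basis.
Inter-reduce: drop elements whose leading term is divisible by another's, tail-reduce, and make monic.

G = {x - 3y^2 - 1, y^3 + 2y^2 - y}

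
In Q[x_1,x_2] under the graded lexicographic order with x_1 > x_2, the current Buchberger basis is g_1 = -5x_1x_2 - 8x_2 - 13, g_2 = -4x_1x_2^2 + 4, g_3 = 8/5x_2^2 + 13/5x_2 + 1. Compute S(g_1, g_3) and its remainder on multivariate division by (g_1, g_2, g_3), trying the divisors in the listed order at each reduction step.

S(g_1, g_3) = -13/8x_1x_2 + 8/5x_2^2 - 5/8x_1 + 13/5x_2; remainder on division = -5/8x_1 + 13/5x_2 + 129/40.

lcm(LM(g_1), LM(g_3)) = x_1x_2^2.
S = (lcm/LT(g_1))·g_1 − (lcm/LT(g_3))·g_3 = -13/8x_1x_2 + 8/5x_2^2 - 5/8x_1 + 13/5x_2.
Reduce S modulo (g_1, g_2, g_3) in that order:
  leading term x_1x_2: subtract (13/40)·g_1 from -13/8x_1x_2 + 8/5x_2^2 - 5/8x_1 + 13/5x_2 → 8/5x_2^2 - 5/8x_1 + 26/5x_2 + 169/40
  leading term x_2^2: subtract (1)·g_3 from 8/5x_2^2 - 5/8x_1 + 26/5x_2 + 169/40 → -5/8x_1 + 13/5x_2 + 129/40
  leading term x_1: no divisor's leading term divides it; move -5/8x_1 to the remainder.
  leading term x_2: no divisor's leading term divides it; move 13/5x_2 to the remainder.
  leading term 1: no divisor's leading term divides it; move 129/40 to the remainder.
The remainder -5/8x_1 + 13/5x_2 + 129/40 is nonzero, so it would be added as the next basis element.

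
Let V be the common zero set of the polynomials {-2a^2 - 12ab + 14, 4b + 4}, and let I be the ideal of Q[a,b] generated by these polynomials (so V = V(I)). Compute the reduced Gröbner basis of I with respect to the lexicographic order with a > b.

G = {a^2 - 6a - 7, b + 1}

f_1 = -2a^2 - 12ab + 14, LT = a^2.
f_2 = 4b + 4, LT = b.

The S-polynomials (S(f_1,f_2)) all reduce to 0 modulo the current basis, so we have a Gröbner basis.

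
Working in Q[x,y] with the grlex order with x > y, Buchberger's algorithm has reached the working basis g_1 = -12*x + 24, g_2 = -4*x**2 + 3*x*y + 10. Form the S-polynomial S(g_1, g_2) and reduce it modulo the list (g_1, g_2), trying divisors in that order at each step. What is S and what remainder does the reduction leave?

lcm(LM(g_1), LM(g_2)) = x**2.
S = (lcm/LT(g_1))·g_1 − (lcm/LT(g_2))·g_2 = 3/4*x*y - 2*x + 5/2.
Reduce S modulo (g_1, g_2) in that order:
  leading term x*y: subtract (-1/16*y)·g_1 from 3/4*x*y - 2*x + 5/2 → -2*x + 3/2*y + 5/2
  leading term x: subtract (1/6)·g_1 from -2*x + 3/2*y + 5/2 → 3/2*y - 3/2
  leading term y: no divisor's leading term divides it; move 3/2*y to the remainder.
  leading term 1: no divisor's leading term divides it; move -3/2 to the remainder.
The remainder 3/2*y - 3/2 is nonzero, so it would be added as the next basis element.

S(g_1, g_2) = 3/4*x*y - 2*x + 5/2; remainder on division = 3/2*y - 3/2.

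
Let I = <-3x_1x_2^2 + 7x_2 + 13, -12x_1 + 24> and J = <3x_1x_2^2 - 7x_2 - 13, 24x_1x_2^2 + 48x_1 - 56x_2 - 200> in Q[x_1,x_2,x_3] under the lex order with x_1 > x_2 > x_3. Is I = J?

Since reduced Gröbner bases are canonical representatives of ideals under a given ordering, it suffices to compute and compare them.
Buchberger on the first generating set:
f_1 = -3x_1x_2^2 + 7x_2 + 13, LT = x_1x_2^2.
f_2 = -12x_1 + 24, LT = x_1.

S(f_1,f_2): lcm = x_1x_2^2. S = 2x_2^2 - 7/3x_2 - 13/3.
  leading term x_2^2: no divisor's leading term divides it; move 2x_2^2 to the remainder.
  leading term x_2: no divisor's leading term divides it; move -7/3x_2 to the remainder.
  leading term 1: no divisor's leading term divides it; move -13/3 to the remainder.
  remainder 2x_2^2 - 7/3x_2 - 13/3 ≠ 0; add g_3 = 2x_2^2 - 7/3x_2 - 13/3 to the basis.

The other S-polynomials (S(f_1,g_3), S(f_2,g_3)) all reduce to 0 modulo the current basis, so we have a Gröbner basis.
Inter-reduce: drop elements whose leading term is divisible by another's, tail-reduce, and make monic.
Reduced Gröbner basis: {x_1 - 2, x_2^2 - 7/6x_2 - 13/6}.

Buchberger on the second generating set:
h_1 = 3x_1x_2^2 - 7x_2 - 13, LT = x_1x_2^2.
h_2 = 24x_1x_2^2 + 48x_1 - 56x_2 - 200, LT = x_1x_2^2.

S(h_1,h_2): lcm = x_1x_2^2. S = -2x_1 + 4.
  leading term x_1: no divisor's leading term divides it; move -2x_1 to the remainder.
  leading term 1: no divisor's leading term divides it; move 4 to the remainder.
  remainder -2x_1 + 4 ≠ 0; add k_3 = -2x_1 + 4 to the basis.

S(h_1,k_3): lcm = x_1x_2^2. S = 2x_2^2 - 7/3x_2 - 13/3.
  leading term x_2^2: no divisor's leading term divides it; move 2x_2^2 to the remainder.
  leading term x_2: no divisor's leading term divides it; move -7/3x_2 to the remainder.
  leading term 1: no divisor's leading term divides it; move -13/3 to the remainder.
  remainder 2x_2^2 - 7/3x_2 - 13/3 ≠ 0; add k_4 = 2x_2^2 - 7/3x_2 - 13/3 to the basis.

The other S-polynomials (S(h_2,k_3), S(h_1,k_4), S(h_2,k_4), S(k_3,k_4)) all reduce to 0 modulo the current basis, so we have a Gröbner basis.
Inter-reduce: drop elements whose leading term is divisible by another's, tail-reduce, and make monic.
Reduced Gröbner basis: {x_1 - 2, x_2^2 - 7/6x_2 - 13/6}.

Same reduced basis, so the two generating sets span the same ideal.

Yes, the ideals are equal.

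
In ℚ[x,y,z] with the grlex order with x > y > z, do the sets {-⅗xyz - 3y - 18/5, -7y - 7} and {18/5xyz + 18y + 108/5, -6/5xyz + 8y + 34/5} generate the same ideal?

Yes, the ideals are equal.

Equality of ideals is decidable: compute both reduced Gröbner bases (unique for the ordering) and check whether they agree.
Buchberger on the first generating set:
f_1 = -⅗xyz - 3y - 18/5, LT = xyz.
f_2 = -7y - 7, LT = y.

S(f_1,f_2): lcm = xyz. S = -xz + 5y + 6.
  leading term xz: no divisor's leading term divides it; move -xz to the remainder.
  leading term y: subtract (-5/7)·f_2 from 5y + 6 → 1
  leading term 1: no divisor's leading term divides it; move 1 to the remainder.
  remainder -xz + 1 ≠ 0; add g_3 = -xz + 1 to the basis.

S(f_1,g_3): lcm = xyz. S = 6y + 6.
  leading term y: subtract (-6/7)·f_2 from 6y + 6 → 0
  remainder 0.

S(f_2,g_3): leading monomials are coprime, so the S-polynomial reduces to 0 (Buchberger's first criterion).
Every S-polynomial of the final basis reduces to 0, so we have a Gröbner basis.
Inter-reduce: drop elements whose leading term is divisible by another's, tail-reduce, and make monic.
Reduced Gröbner basis: {xz - 1, y + 1}.

Buchberger on the second generating set:
h_1 = 18/5xyz + 18y + 108/5, LT = xyz.
h_2 = -6/5xyz + 8y + 34/5, LT = xyz.

S(h_1,h_2): lcm = xyz. S = 35/3y + 35/3.
  leading term y: no divisor's leading term divides it; move 35/3y to the remainder.
  leading term 1: no divisor's leading term divides it; move 35/3 to the remainder.
  remainder 35/3y + 35/3 ≠ 0; add k_3 = 35/3y + 35/3 to the basis.

S(h_1,k_3): lcm = xyz. S = -xz + 5y + 6.
  leading term xz: no divisor's leading term divides it; move -xz to the remainder.
  leading term y: subtract (3/7)·k_3 from 5y + 6 → 1
  leading term 1: no divisor's leading term divides it; move 1 to the remainder.
  remainder -xz + 1 ≠ 0; add k_4 = -xz + 1 to the basis.

S(h_2,k_3): lcm = xyz. S = -xz - 20/3y - 17/3.
  leading term xz: subtract (1)·k_4 from -xz - 20/3y - 17/3 → -20/3y - 20/3
  leading term y: subtract (-4/7)·k_3 from -20/3y - 20/3 → 0
  remainder 0.

S(h_1,k_4): lcm = xyz. S = 6y + 6.
  leading term y: subtract (18/35)·k_3 from 6y + 6 → 0
  remainder 0.

S(h_2,k_4): lcm = xyz. S = -17/3y - 17/3.
  leading term y: subtract (-17/35)·k_3 from -17/3y - 17/3 → 0
  remainder 0.

S(k_3,k_4): leading monomials are coprime, so the S-polynomial reduces to 0 (Buchberger's first criterion).
Every S-polynomial of the final basis reduces to 0, so we have a Gröbner basis.
Inter-reduce: drop elements whose leading term is divisible by another's, tail-reduce, and make monic.
Reduced Gröbner basis: {xz - 1, y + 1}.

The two bases agree; hence the ideals are identical.
The same test decides containment: I ⊆ J iff every generator of I reduces to 0 modulo a Gröbner basis of J.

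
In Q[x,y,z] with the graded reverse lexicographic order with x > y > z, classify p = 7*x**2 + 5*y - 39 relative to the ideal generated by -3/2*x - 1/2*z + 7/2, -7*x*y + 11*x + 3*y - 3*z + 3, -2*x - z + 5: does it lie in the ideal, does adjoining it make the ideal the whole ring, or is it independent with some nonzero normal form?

First compute the reduced Gröbner basis of I by Buchberger's algorithm.
f_1 = -3/2*x - 1/2*z + 7/2, LT = x.
f_2 = -7*x*y + 11*x + 3*y - 3*z + 3, LT = x*y.
f_3 = -2*x - z + 5, LT = x.

S(f_1,f_2): lcm = x*y. S = 1/3*y*z + 11/7*x - 40/21*y - 3/7*z + 3/7.
  leading term y*z: no divisor's leading term divides it; move 1/3*y*z to the remainder.
  leading term x: subtract (-22/21)·f_1 from 11/7*x - 40/21*y - 3/7*z + 3/7 → -40/21*y - 20/21*z + 86/21
  leading term y: no divisor's leading term divides it; move -40/21*y to the remainder.
  leading term z: no divisor's leading term divides it; move -20/21*z to the remainder.
  leading term 1: no divisor's leading term divides it; move 86/21 to the remainder.
  remainder 1/3*y*z - 40/21*y - 20/21*z + 86/21 ≠ 0; add h_4 = 1/3*y*z - 40/21*y - 20/21*z + 86/21 to the basis.

S(f_1,f_3): lcm = x. S = -1/6*z + 1/6.
  leading term z: no divisor's leading term divides it; move -1/6*z to the remainder.
  leading term 1: no divisor's leading term divides it; move 1/6 to the remainder.
  remainder -1/6*z + 1/6 ≠ 0; add h_5 = -1/6*z + 1/6 to the basis.

S(f_2,f_3): lcm = x*y. S = -1/2*y*z - 11/7*x + 29/14*y + 3/7*z - 3/7.
  leading term y*z: subtract (-3/2)·h_4 from -1/2*y*z - 11/7*x + 29/14*y + 3/7*z - 3/7 → -11/7*x - 11/14*y - z + 40/7
  leading term x: subtract (22/21)·f_1 from -11/7*x - 11/14*y - z + 40/7 → -11/14*y - 10/21*z + 43/21
  leading term y: no divisor's leading term divides it; move -11/14*y to the remainder.
  leading term z: subtract (20/7)·h_5 from -10/21*z + 43/21 → 11/7
  leading term 1: no divisor's leading term divides it; move 11/7 to the remainder.
  remainder -11/14*y + 11/7 ≠ 0; add h_6 = -11/14*y + 11/7 to the basis.

S(f_1,h_4): leading monomials are coprime, so the S-polynomial reduces to 0 (Buchberger's first criterion).
S(f_2,h_4): lcm = x*y*z. S = 40/7*x*y + 9/7*x*z - 3/7*y*z + 3/7*z**2 - 86/7*x - 3/7*z.
  leading term x*y: subtract (-80/21*y)·f_1 from 40/7*x*y + 9/7*x*z - 3/7*y*z + 3/7*z**2 - 86/7*x - 3/7*z → 9/7*x*z - 7/3*y*z + 3/7*z**2 - 86/7*x + 40/3*y - 3/7*z
  leading term x*z: subtract (-6/7*z)·f_1 from 9/7*x*z - 7/3*y*z + 3/7*z**2 - 86/7*x + 40/3*y - 3/7*z → -7/3*y*z - 86/7*x + 40/3*y + 18/7*z
  leading term y*z: subtract (-7)·h_4 from -7/3*y*z - 86/7*x + 40/3*y + 18/7*z → -86/7*x - 86/21*z + 86/3
  leading term x: subtract (172/21)·f_1 from -86/7*x - 86/21*z + 86/3 → 0
  remainder 0.

S(f_3,h_4): leading monomials are coprime, so the S-polynomial reduces to 0 (Buchberger's first criterion).
S(f_1,h_5): leading monomials are coprime, so the S-polynomial reduces to 0 (Buchberger's first criterion).
S(f_2,h_5): leading monomials are coprime, so the S-polynomial reduces to 0 (Buchberger's first criterion).
S(f_3,h_5): leading monomials are coprime, so the S-polynomial reduces to 0 (Buchberger's first criterion).
S(h_4,h_5): lcm = y*z. S = -33/7*y - 20/7*z + 86/7.
  leading term y: subtract (6)·h_6 from -33/7*y - 20/7*z + 86/7 → -20/7*z + 20/7
  leading term z: subtract (120/7)·h_5 from -20/7*z + 20/7 → 0
  remainder 0.

S(f_1,h_6): leading monomials are coprime, so the S-polynomial reduces to 0 (Buchberger's first criterion).
S(f_2,h_6): lcm = x*y. S = 3/7*x - 3/7*y + 3/7*z - 3/7.
  leading term x: subtract (-2/7)·f_1 from 3/7*x - 3/7*y + 3/7*z - 3/7 → -3/7*y + 2/7*z + 4/7
  leading term y: subtract (6/11)·h_6 from -3/7*y + 2/7*z + 4/7 → 2/7*z - 2/7
  leading term z: subtract (-12/7)·h_5 from 2/7*z - 2/7 → 0
  remainder 0.

S(f_3,h_6): leading monomials are coprime, so the S-polynomial reduces to 0 (Buchberger's first criterion).
S(h_4,h_6): lcm = y*z. S = -40/7*y - 6/7*z + 86/7.
  leading term y: subtract (80/11)·h_6 from -40/7*y - 6/7*z + 86/7 → -6/7*z + 6/7
  leading term z: subtract (36/7)·h_5 from -6/7*z + 6/7 → 0
  remainder 0.

S(h_5,h_6): leading monomials are coprime, so the S-polynomial reduces to 0 (Buchberger's first criterion).
Every S-polynomial of the final basis reduces to 0, so we have a Gröbner basis.
Inter-reduce: drop elements whose leading term is divisible by another's, tail-reduce, and make monic.
Reduced Gröbner basis: {x - 2, y - 2, z - 1}.
Label its elements g_1 = x - 2, g_2 = y - 2, g_3 = z - 1.

Reduce p = 7*x**2 + 5*y - 39 modulo G:
  leading term x**2: subtract (7*x)·g_1 from 7*x**2 + 5*y - 39 → 14*x + 5*y - 39
  leading term x: subtract (14)·g_1 from 14*x + 5*y - 39 → 5*y - 11
  leading term y: subtract (5)·g_2 from 5*y - 11 → -1
  leading term 1: no divisor's leading term divides it; move -1 to the remainder.
  normal form = -1.
The normal form is nonzero, so p ∉ I. Since p minus its normal form lies in I, I + (p) = I + (r) where r = -1; decide whether this ideal is the whole ring.
Here r = -1 is a nonzero constant, hence a unit: 1 ∈ I + (p), the Gröbner basis of I + (p) is {1}, and the enlarged system has no common solution — adjoining p is inconsistent.

Adjoining 7*x**2 + 5*y - 39 makes the ideal the whole ring: the system is inconsistent.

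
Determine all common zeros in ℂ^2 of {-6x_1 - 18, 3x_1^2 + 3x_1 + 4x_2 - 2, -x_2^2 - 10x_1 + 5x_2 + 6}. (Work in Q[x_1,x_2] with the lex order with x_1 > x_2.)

{(-3, -4)}

Compute a lex Gröbner basis by Buchberger's algorithm.
f_1 = -6x_1 - 18, LT = x_1.
f_2 = 3x_1^2 + 3x_1 + 4x_2 - 2, LT = x_1^2.
f_3 = -10x_1 - x_2^2 + 5x_2 + 6, LT = x_1.

S(f_1,f_2): lcm = x_1^2. S = 2x_1 - 4/3x_2 + 2/3.
  leading term x_1: subtract (-1/3)·f_1 from 2x_1 - 4/3x_2 + 2/3 → -4/3x_2 - 16/3
  leading term x_2: no divisor's leading term divides it; move -4/3x_2 to the remainder.
  leading term 1: no divisor's leading term divides it; move -16/3 to the remainder.
  remainder -4/3x_2 - 16/3 ≠ 0; add h_4 = -4/3x_2 - 16/3 to the basis.

The other S-polynomials (S(f_1,f_3), S(f_2,f_3), S(f_1,h_4), S(f_2,h_4), S(f_3,h_4)) all reduce to 0 modulo the current basis, so we have a Gröbner basis.
Inter-reduce: drop elements whose leading term is divisible by another's, tail-reduce, and make monic.
Reduced Gröbner basis: {x_1 + 3, x_2 + 4}.

From the last basis element, x_2 + 4 = 0, so x_2 takes values in {-4}. Each choice, substituted upward through the basis, yields the corresponding point(s) of the solution set.
  x_2 = -4: the earlier basis element becomes x_1 + 3 = 0, giving x_1 = -3 — point (-3, -4).
Zero-dimensionality of the ideal guarantees finitely many solutions over ℂ.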